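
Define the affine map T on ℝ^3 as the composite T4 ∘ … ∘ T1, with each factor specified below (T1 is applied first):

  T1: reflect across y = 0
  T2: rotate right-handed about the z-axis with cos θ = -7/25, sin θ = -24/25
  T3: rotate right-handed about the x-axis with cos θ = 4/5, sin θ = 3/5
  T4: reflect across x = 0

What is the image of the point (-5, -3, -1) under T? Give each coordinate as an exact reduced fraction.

T1 reflect across y = 0: (-5, -3, -1) → (-5, 3, -1)
T2 rotate right-handed about the z-axis with cos θ = -7/25, sin θ = -24/25: (-5, 3, -1) → (107/25, 99/25, -1)
T3 rotate right-handed about the x-axis with cos θ = 4/5, sin θ = 3/5: (107/25, 99/25, -1) → (107/25, 471/125, 197/125)
T4 reflect across x = 0: (107/25, 471/125, 197/125) → (-107/25, 471/125, 197/125)

T(p) = (-107/25, 471/125, 197/125)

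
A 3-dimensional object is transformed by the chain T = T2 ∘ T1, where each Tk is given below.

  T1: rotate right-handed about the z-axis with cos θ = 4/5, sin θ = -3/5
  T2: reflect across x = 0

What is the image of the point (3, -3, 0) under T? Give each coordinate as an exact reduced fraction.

T1 rotate right-handed about the z-axis with cos θ = 4/5, sin θ = -3/5: (3, -3, 0) → (3/5, -21/5, 0)
T2 reflect across x = 0: (3/5, -21/5, 0) → (-3/5, -21/5, 0)

T(p) = (-3/5, -21/5, 0)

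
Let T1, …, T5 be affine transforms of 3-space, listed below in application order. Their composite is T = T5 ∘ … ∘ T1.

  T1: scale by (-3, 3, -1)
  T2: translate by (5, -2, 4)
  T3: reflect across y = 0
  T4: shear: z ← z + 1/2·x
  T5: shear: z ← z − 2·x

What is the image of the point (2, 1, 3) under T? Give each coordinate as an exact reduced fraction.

T1 scale by (-3, 3, -1): (2, 1, 3) → (-6, 3, -3)
T2 translate by (5, -2, 4): (-6, 3, -3) → (-1, 1, 1)
T3 reflect across y = 0: (-1, 1, 1) → (-1, -1, 1)
T4 shear: z ← z + 1/2·x: (-1, -1, 1) → (-1, -1, 1/2)
T5 shear: z ← z − 2·x: (-1, -1, 1/2) → (-1, -1, 5/2)

T(p) = (-1, -1, 5/2)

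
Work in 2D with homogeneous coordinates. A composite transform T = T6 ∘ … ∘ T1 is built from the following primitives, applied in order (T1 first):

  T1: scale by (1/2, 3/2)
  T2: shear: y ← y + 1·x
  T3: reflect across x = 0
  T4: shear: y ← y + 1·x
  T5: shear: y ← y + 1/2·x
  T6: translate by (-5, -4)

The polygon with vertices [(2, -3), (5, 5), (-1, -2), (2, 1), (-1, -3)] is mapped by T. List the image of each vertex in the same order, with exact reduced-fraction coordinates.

T1 scale by (1/2, 3/2): (2, -3) → (1, -9/2); (5, 5) → (5/2, 15/2); (-1, -2) → (-1/2, -3); (2, 1) → (1, 3/2); (-1, -3) → (-1/2, -9/2)
T2 shear: y ← y + 1·x: (1, -9/2) → (1, -7/2); (5/2, 15/2) → (5/2, 10); (-1/2, -3) → (-1/2, -7/2); (1, 3/2) → (1, 5/2); (-1/2, -9/2) → (-1/2, -5)
T3 reflect across x = 0: (1, -7/2) → (-1, -7/2); (5/2, 10) → (-5/2, 10); (-1/2, -7/2) → (1/2, -7/2); (1, 5/2) → (-1, 5/2); (-1/2, -5) → (1/2, -5)
T4 shear: y ← y + 1·x: (-1, -7/2) → (-1, -9/2); (-5/2, 10) → (-5/2, 15/2); (1/2, -7/2) → (1/2, -3); (-1, 5/2) → (-1, 3/2); (1/2, -5) → (1/2, -9/2)
T5 shear: y ← y + 1/2·x: (-1, -9/2) → (-1, -5); (-5/2, 15/2) → (-5/2, 25/4); (1/2, -3) → (1/2, -11/4); (-1, 3/2) → (-1, 1); (1/2, -9/2) → (1/2, -17/4)
T6 translate by (-5, -4): (-1, -5) → (-6, -9); (-5/2, 25/4) → (-15/2, 9/4); (1/2, -11/4) → (-9/2, -27/4); (-1, 1) → (-6, -3); (1/2, -17/4) → (-9/2, -33/4)

image vertices: (-6, -9), (-15/2, 9/4), (-9/2, -27/4), (-6, -3), (-9/2, -33/4)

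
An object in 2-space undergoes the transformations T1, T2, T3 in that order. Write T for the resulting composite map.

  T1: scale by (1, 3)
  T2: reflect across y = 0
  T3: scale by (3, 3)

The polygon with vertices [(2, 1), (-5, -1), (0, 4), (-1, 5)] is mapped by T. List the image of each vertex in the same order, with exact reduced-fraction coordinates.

image vertices: (6, -9), (-15, 9), (0, -36), (-3, -45)

T1 scale by (1, 3): (2, 1) → (2, 3); (-5, -1) → (-5, -3); (0, 4) → (0, 12); (-1, 5) → (-1, 15)
T2 reflect across y = 0: (2, 3) → (2, -3); (-5, -3) → (-5, 3); (0, 12) → (0, -12); (-1, 15) → (-1, -15)
T3 scale by (3, 3): (2, -3) → (6, -9); (-5, 3) → (-15, 9); (0, -12) → (0, -36); (-1, -15) → (-3, -45)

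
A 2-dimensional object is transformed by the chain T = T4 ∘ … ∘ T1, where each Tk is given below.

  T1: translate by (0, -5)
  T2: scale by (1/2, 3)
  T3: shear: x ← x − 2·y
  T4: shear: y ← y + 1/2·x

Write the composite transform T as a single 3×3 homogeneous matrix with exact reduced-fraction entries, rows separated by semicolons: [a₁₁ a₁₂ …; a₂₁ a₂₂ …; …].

T = [1/2 -6 30; 1/4 0 0; 0 0 1]

T1 = [1 0 0; 0 1 -5; 0 0 1]
T2·T1 = [1/2 0 0; 0 3 -15; 0 0 1]
T3·…·T1 = [1/2 -6 30; 0 3 -15; 0 0 1]
T4·…·T1 = [1/2 -6 30; 1/4 0 0; 0 0 1]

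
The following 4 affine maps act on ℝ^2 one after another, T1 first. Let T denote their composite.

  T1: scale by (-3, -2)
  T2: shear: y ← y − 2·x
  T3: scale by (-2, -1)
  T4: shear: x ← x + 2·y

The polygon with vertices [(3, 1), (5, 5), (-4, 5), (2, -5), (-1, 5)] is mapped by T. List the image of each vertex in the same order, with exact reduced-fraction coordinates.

image vertices: (-14, -16), (-10, -20), (44, 34), (-32, -22), (26, 16)

T1 scale by (-3, -2): (3, 1) → (-9, -2); (5, 5) → (-15, -10); (-4, 5) → (12, -10); (2, -5) → (-6, 10); (-1, 5) → (3, -10)
T2 shear: y ← y − 2·x: (-9, -2) → (-9, 16); (-15, -10) → (-15, 20); (12, -10) → (12, -34); (-6, 10) → (-6, 22); (3, -10) → (3, -16)
T3 scale by (-2, -1): (-9, 16) → (18, -16); (-15, 20) → (30, -20); (12, -34) → (-24, 34); (-6, 22) → (12, -22); (3, -16) → (-6, 16)
T4 shear: x ← x + 2·y: (18, -16) → (-14, -16); (30, -20) → (-10, -20); (-24, 34) → (44, 34); (12, -22) → (-32, -22); (-6, 16) → (26, 16)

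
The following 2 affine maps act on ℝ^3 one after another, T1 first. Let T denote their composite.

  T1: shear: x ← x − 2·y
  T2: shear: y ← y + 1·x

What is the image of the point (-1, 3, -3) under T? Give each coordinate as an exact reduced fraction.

T(p) = (-7, -4, -3)

T1 shear: x ← x − 2·y: (-1, 3, -3) → (-7, 3, -3)
T2 shear: y ← y + 1·x: (-7, 3, -3) → (-7, -4, -3)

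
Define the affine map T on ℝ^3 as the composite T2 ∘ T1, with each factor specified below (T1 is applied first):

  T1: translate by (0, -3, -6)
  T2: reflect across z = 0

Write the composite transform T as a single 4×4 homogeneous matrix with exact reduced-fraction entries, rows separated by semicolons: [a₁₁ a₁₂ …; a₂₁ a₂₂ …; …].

T = [1 0 0 0; 0 1 0 -3; 0 0 -1 6; 0 0 0 1]

T1 = [1 0 0 0; 0 1 0 -3; 0 0 1 -6; 0 0 0 1]
T2·T1 = [1 0 0 0; 0 1 0 -3; 0 0 -1 6; 0 0 0 1]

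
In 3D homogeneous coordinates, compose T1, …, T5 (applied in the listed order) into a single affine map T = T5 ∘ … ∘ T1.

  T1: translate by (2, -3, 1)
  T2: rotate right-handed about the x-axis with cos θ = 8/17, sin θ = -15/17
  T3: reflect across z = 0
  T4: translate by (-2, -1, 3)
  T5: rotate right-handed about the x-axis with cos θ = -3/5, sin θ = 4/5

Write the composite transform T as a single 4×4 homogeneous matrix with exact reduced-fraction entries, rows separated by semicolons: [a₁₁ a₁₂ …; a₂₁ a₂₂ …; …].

T1 = [1 0 0 2; 0 1 0 -3; 0 0 1 1; 0 0 0 1]
T2·T1 = [1 0 0 2; 0 8/17 15/17 -9/17; 0 -15/17 8/17 53/17; 0 0 0 1]
T3·…·T1 = [1 0 0 2; 0 8/17 15/17 -9/17; 0 15/17 -8/17 -53/17; 0 0 0 1]
T4·…·T1 = [1 0 0 0; 0 8/17 15/17 -26/17; 0 15/17 -8/17 -2/17; 0 0 0 1]
T5·…·T1 = [1 0 0 0; 0 -84/85 -13/85 86/85; 0 -13/85 84/85 -98/85; 0 0 0 1]

T = [1 0 0 0; 0 -84/85 -13/85 86/85; 0 -13/85 84/85 -98/85; 0 0 0 1]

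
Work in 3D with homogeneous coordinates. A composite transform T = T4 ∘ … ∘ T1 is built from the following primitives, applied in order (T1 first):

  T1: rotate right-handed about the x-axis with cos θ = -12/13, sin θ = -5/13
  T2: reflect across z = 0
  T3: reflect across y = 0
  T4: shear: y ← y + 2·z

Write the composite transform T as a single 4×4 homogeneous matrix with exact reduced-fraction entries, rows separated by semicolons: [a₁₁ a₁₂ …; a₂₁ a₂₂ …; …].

T1 = [1 0 0 0; 0 -12/13 5/13 0; 0 -5/13 -12/13 0; 0 0 0 1]
T2·T1 = [1 0 0 0; 0 -12/13 5/13 0; 0 5/13 12/13 0; 0 0 0 1]
T3·…·T1 = [1 0 0 0; 0 12/13 -5/13 0; 0 5/13 12/13 0; 0 0 0 1]
T4·…·T1 = [1 0 0 0; 0 22/13 19/13 0; 0 5/13 12/13 0; 0 0 0 1]

T = [1 0 0 0; 0 22/13 19/13 0; 0 5/13 12/13 0; 0 0 0 1]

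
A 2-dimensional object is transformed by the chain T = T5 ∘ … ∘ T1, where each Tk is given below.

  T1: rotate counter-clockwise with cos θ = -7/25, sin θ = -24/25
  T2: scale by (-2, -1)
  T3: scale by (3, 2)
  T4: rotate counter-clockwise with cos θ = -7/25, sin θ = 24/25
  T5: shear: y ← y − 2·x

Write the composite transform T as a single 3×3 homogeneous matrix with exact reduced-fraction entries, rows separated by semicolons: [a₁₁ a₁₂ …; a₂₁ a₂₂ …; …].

T = [-1446/625 672/625 0; 3564/625 -4898/625 0; 0 0 1]

T1 = [-7/25 24/25 0; -24/25 -7/25 0; 0 0 1]
T2·T1 = [14/25 -48/25 0; 24/25 7/25 0; 0 0 1]
T3·…·T1 = [42/25 -144/25 0; 48/25 14/25 0; 0 0 1]
T4·…·T1 = [-1446/625 672/625 0; 672/625 -3554/625 0; 0 0 1]
T5·…·T1 = [-1446/625 672/625 0; 3564/625 -4898/625 0; 0 0 1]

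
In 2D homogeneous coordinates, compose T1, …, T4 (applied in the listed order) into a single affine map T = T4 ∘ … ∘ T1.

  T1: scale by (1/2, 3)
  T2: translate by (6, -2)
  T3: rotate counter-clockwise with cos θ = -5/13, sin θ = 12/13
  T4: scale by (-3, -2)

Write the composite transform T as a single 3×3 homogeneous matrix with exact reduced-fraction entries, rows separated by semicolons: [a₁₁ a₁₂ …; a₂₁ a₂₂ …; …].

T1 = [1/2 0 0; 0 3 0; 0 0 1]
T2·T1 = [1/2 0 6; 0 3 -2; 0 0 1]
T3·…·T1 = [-5/26 -36/13 -6/13; 6/13 -15/13 82/13; 0 0 1]
T4·…·T1 = [15/26 108/13 18/13; -12/13 30/13 -164/13; 0 0 1]

T = [15/26 108/13 18/13; -12/13 30/13 -164/13; 0 0 1]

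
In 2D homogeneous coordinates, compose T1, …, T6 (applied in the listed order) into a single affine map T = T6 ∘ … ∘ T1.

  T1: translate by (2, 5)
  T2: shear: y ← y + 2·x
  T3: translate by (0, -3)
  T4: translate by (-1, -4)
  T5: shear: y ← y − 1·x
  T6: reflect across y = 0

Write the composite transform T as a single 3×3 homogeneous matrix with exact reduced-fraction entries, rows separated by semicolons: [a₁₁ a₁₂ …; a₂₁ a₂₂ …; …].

T1 = [1 0 2; 0 1 5; 0 0 1]
T2·T1 = [1 0 2; 2 1 9; 0 0 1]
T3·…·T1 = [1 0 2; 2 1 6; 0 0 1]
T4·…·T1 = [1 0 1; 2 1 2; 0 0 1]
T5·…·T1 = [1 0 1; 1 1 1; 0 0 1]
T6·…·T1 = [1 0 1; -1 -1 -1; 0 0 1]

T = [1 0 1; -1 -1 -1; 0 0 1]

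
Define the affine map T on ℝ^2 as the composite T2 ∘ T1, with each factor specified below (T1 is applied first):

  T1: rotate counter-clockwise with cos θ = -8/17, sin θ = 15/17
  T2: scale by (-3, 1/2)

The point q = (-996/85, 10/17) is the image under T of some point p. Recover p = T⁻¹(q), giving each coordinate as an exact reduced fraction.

p = (-4/5, -4)

T1 = [-8/17 -15/17 0; 15/17 -8/17 0; 0 0 1]
T2·T1 = [24/17 45/17 0; 15/34 -4/17 0; 0 0 1]
det M = -3/2; M⁻¹ = [8/51 30/17 0; 5/17 -16/17 0; 0 0 1]
M⁻¹ · (-996/85, 10/17)ᵀ = (-4/5, -4)ᵀ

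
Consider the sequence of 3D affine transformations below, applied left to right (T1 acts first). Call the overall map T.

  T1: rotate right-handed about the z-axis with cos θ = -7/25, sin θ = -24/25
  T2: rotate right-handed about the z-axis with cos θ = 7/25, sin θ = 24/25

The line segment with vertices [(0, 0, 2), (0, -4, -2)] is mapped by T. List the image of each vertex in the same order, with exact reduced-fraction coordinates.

T1 rotate right-handed about the z-axis with cos θ = -7/25, sin θ = -24/25: (0, 0, 2) → (0, 0, 2); (0, -4, -2) → (-96/25, 28/25, -2)
T2 rotate right-handed about the z-axis with cos θ = 7/25, sin θ = 24/25: (0, 0, 2) → (0, 0, 2); (-96/25, 28/25, -2) → (-1344/625, -2108/625, -2)

image vertices: (0, 0, 2), (-1344/625, -2108/625, -2)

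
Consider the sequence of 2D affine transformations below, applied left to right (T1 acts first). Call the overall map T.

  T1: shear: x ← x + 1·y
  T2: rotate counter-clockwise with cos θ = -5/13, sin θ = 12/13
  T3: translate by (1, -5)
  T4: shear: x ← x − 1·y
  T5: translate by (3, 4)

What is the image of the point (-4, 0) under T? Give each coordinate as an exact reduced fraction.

T(p) = (185/13, -61/13)

T1 shear: x ← x + 1·y: (-4, 0) → (-4, 0)
T2 rotate counter-clockwise with cos θ = -5/13, sin θ = 12/13: (-4, 0) → (20/13, -48/13)
T3 translate by (1, -5): (20/13, -48/13) → (33/13, -113/13)
T4 shear: x ← x − 1·y: (33/13, -113/13) → (146/13, -113/13)
T5 translate by (3, 4): (146/13, -113/13) → (185/13, -61/13)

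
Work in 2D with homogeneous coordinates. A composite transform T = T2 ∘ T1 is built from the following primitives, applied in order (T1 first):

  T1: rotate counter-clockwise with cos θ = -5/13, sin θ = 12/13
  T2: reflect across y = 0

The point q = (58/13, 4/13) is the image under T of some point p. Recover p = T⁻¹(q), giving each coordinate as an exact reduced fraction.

T1 = [-5/13 -12/13 0; 12/13 -5/13 0; 0 0 1]
T2·T1 = [-5/13 -12/13 0; -12/13 5/13 0; 0 0 1]
det M = -1; M⁻¹ = [-5/13 -12/13 0; -12/13 5/13 0; 0 0 1]
M⁻¹ · (58/13, 4/13)ᵀ = (-2, -4)ᵀ

p = (-2, -4)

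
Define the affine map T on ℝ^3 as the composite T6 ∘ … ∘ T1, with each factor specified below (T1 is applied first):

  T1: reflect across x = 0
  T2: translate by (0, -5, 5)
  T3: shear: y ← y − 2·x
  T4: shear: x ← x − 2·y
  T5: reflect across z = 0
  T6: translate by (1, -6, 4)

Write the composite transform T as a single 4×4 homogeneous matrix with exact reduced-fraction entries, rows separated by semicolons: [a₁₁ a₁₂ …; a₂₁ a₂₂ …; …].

T = [-5 -2 0 11; 2 1 0 -11; 0 0 -1 -1; 0 0 0 1]

T1 = [-1 0 0 0; 0 1 0 0; 0 0 1 0; 0 0 0 1]
T2·T1 = [-1 0 0 0; 0 1 0 -5; 0 0 1 5; 0 0 0 1]
T3·…·T1 = [-1 0 0 0; 2 1 0 -5; 0 0 1 5; 0 0 0 1]
T4·…·T1 = [-5 -2 0 10; 2 1 0 -5; 0 0 1 5; 0 0 0 1]
T5·…·T1 = [-5 -2 0 10; 2 1 0 -5; 0 0 -1 -5; 0 0 0 1]
T6·…·T1 = [-5 -2 0 11; 2 1 0 -11; 0 0 -1 -1; 0 0 0 1]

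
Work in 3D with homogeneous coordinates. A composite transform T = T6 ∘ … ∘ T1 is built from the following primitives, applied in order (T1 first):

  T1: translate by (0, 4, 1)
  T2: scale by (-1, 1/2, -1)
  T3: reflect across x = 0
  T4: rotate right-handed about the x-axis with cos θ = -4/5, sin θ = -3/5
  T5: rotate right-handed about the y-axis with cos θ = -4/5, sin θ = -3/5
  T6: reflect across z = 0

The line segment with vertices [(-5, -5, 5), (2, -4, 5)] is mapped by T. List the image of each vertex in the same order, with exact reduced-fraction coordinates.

image vertices: (47/50, -16/5, 177/25), (-112/25, -18/5, 66/25)

T1 translate by (0, 4, 1): (-5, -5, 5) → (-5, -1, 6); (2, -4, 5) → (2, 0, 6)
T2 scale by (-1, 1/2, -1): (-5, -1, 6) → (5, -1/2, -6); (2, 0, 6) → (-2, 0, -6)
T3 reflect across x = 0: (5, -1/2, -6) → (-5, -1/2, -6); (-2, 0, -6) → (2, 0, -6)
T4 rotate right-handed about the x-axis with cos θ = -4/5, sin θ = -3/5: (-5, -1/2, -6) → (-5, -16/5, 51/10); (2, 0, -6) → (2, -18/5, 24/5)
T5 rotate right-handed about the y-axis with cos θ = -4/5, sin θ = -3/5: (-5, -16/5, 51/10) → (47/50, -16/5, -177/25); (2, -18/5, 24/5) → (-112/25, -18/5, -66/25)
T6 reflect across z = 0: (47/50, -16/5, -177/25) → (47/50, -16/5, 177/25); (-112/25, -18/5, -66/25) → (-112/25, -18/5, 66/25)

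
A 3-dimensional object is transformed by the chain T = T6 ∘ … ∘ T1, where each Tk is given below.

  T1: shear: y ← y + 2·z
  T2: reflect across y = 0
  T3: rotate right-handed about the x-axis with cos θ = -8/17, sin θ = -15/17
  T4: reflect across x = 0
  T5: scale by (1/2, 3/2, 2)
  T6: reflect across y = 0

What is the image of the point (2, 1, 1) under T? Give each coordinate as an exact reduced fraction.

T(p) = (-1, -117/34, 74/17)

T1 shear: y ← y + 2·z: (2, 1, 1) → (2, 3, 1)
T2 reflect across y = 0: (2, 3, 1) → (2, -3, 1)
T3 rotate right-handed about the x-axis with cos θ = -8/17, sin θ = -15/17: (2, -3, 1) → (2, 39/17, 37/17)
T4 reflect across x = 0: (2, 39/17, 37/17) → (-2, 39/17, 37/17)
T5 scale by (1/2, 3/2, 2): (-2, 39/17, 37/17) → (-1, 117/34, 74/17)
T6 reflect across y = 0: (-1, 117/34, 74/17) → (-1, -117/34, 74/17)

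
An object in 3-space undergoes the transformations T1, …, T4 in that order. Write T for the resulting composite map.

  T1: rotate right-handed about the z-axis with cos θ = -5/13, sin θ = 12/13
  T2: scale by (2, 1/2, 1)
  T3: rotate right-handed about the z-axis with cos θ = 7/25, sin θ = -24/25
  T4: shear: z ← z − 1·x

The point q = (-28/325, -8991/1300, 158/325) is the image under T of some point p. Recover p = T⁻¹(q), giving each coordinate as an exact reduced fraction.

p = (-5, -3/2, 2/5)

T1 = [-5/13 -12/13 0 0; 12/13 -5/13 0 0; 0 0 1 0; 0 0 0 1]
T2·T1 = [-10/13 -24/13 0 0; 6/13 -5/26 0 0; 0 0 1 0; 0 0 0 1]
T3·…·T1 = [74/325 -228/325 0 0; 282/325 1117/650 0 0; 0 0 1 0; 0 0 0 1]
T4·…·T1 = [74/325 -228/325 0 0; 282/325 1117/650 0 0; -74/325 228/325 1 0; 0 0 0 1]
det M = 1; M⁻¹ = [1117/650 228/325 0 0; -282/325 74/325 0 0; 1 0 1 0; 0 0 0 1]
M⁻¹ · (-28/325, -8991/1300, 158/325)ᵀ = (-5, -3/2, 2/5)ᵀ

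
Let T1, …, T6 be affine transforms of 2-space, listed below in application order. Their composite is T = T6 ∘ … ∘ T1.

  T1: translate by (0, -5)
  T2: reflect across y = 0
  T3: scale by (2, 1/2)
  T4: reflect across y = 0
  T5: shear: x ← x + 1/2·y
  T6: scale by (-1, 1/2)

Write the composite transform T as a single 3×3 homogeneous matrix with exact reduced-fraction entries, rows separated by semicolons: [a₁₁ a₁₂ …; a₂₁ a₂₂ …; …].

T = [-2 -1/4 5/4; 0 1/4 -5/4; 0 0 1]

T1 = [1 0 0; 0 1 -5; 0 0 1]
T2·T1 = [1 0 0; 0 -1 5; 0 0 1]
T3·…·T1 = [2 0 0; 0 -1/2 5/2; 0 0 1]
T4·…·T1 = [2 0 0; 0 1/2 -5/2; 0 0 1]
T5·…·T1 = [2 1/4 -5/4; 0 1/2 -5/2; 0 0 1]
T6·…·T1 = [-2 -1/4 5/4; 0 1/4 -5/4; 0 0 1]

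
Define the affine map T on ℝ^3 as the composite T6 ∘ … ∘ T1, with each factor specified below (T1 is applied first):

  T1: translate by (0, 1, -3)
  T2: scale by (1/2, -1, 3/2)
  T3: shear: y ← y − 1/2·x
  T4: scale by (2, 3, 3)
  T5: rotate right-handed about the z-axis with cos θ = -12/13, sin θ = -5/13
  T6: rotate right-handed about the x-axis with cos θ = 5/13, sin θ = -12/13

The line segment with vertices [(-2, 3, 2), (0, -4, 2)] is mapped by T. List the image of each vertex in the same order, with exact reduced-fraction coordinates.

T1 translate by (0, 1, -3): (-2, 3, 2) → (-2, 4, -1); (0, -4, 2) → (0, -3, -1)
T2 scale by (1/2, -1, 3/2): (-2, 4, -1) → (-1, -4, -3/2); (0, -3, -1) → (0, 3, -3/2)
T3 shear: y ← y − 1/2·x: (-1, -4, -3/2) → (-1, -7/2, -3/2); (0, 3, -3/2) → (0, 3, -3/2)
T4 scale by (2, 3, 3): (-1, -7/2, -3/2) → (-2, -21/2, -9/2); (0, 3, -3/2) → (0, 9, -9/2)
T5 rotate right-handed about the z-axis with cos θ = -12/13, sin θ = -5/13: (-2, -21/2, -9/2) → (-57/26, 136/13, -9/2); (0, 9, -9/2) → (45/13, -108/13, -9/2)
T6 rotate right-handed about the x-axis with cos θ = 5/13, sin θ = -12/13: (-57/26, 136/13, -9/2) → (-57/26, -22/169, -3849/338); (45/13, -108/13, -9/2) → (45/13, -1242/169, 2007/338)

image vertices: (-57/26, -22/169, -3849/338), (45/13, -1242/169, 2007/338)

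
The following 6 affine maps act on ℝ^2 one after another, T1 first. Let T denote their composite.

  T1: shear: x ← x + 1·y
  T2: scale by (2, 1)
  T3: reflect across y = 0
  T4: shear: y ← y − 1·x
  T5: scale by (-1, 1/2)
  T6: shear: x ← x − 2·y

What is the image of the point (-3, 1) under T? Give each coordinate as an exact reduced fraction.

T1 shear: x ← x + 1·y: (-3, 1) → (-2, 1)
T2 scale by (2, 1): (-2, 1) → (-4, 1)
T3 reflect across y = 0: (-4, 1) → (-4, -1)
T4 shear: y ← y − 1·x: (-4, -1) → (-4, 3)
T5 scale by (-1, 1/2): (-4, 3) → (4, 3/2)
T6 shear: x ← x − 2·y: (4, 3/2) → (1, 3/2)

T(p) = (1, 3/2)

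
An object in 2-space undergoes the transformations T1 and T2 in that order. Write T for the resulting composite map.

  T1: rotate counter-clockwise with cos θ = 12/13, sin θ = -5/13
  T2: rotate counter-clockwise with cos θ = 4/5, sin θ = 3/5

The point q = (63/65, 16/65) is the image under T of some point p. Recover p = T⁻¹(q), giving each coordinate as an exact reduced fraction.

p = (1, 0)

T1 = [12/13 5/13 0; -5/13 12/13 0; 0 0 1]
T2·T1 = [63/65 -16/65 0; 16/65 63/65 0; 0 0 1]
det M = 1; M⁻¹ = [63/65 16/65 0; -16/65 63/65 0; 0 0 1]
M⁻¹ · (63/65, 16/65)ᵀ = (1, 0)ᵀ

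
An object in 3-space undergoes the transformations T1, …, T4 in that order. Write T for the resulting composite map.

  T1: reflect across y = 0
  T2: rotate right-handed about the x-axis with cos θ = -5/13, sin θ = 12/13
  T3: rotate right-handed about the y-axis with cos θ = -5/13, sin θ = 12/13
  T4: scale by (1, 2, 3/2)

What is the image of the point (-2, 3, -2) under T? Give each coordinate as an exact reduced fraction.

T(p) = (-14/13, 6, 51/13)

T1 reflect across y = 0: (-2, 3, -2) → (-2, -3, -2)
T2 rotate right-handed about the x-axis with cos θ = -5/13, sin θ = 12/13: (-2, -3, -2) → (-2, 3, -2)
T3 rotate right-handed about the y-axis with cos θ = -5/13, sin θ = 12/13: (-2, 3, -2) → (-14/13, 3, 34/13)
T4 scale by (1, 2, 3/2): (-14/13, 3, 34/13) → (-14/13, 6, 51/13)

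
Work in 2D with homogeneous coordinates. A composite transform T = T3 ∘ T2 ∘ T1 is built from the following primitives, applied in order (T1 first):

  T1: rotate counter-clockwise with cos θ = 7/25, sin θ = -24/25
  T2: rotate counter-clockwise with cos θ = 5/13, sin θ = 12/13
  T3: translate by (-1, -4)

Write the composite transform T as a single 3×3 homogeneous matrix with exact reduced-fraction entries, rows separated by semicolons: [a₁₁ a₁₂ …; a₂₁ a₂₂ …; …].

T1 = [7/25 24/25 0; -24/25 7/25 0; 0 0 1]
T2·T1 = [323/325 36/325 0; -36/325 323/325 0; 0 0 1]
T3·…·T1 = [323/325 36/325 -1; -36/325 323/325 -4; 0 0 1]

T = [323/325 36/325 -1; -36/325 323/325 -4; 0 0 1]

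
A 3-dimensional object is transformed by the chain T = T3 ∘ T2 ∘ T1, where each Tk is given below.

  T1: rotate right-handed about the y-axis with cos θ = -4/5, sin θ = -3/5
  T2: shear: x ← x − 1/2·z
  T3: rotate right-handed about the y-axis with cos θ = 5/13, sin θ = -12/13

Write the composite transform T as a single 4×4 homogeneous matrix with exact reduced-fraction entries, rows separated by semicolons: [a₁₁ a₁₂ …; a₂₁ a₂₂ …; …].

T1 = [-4/5 0 -3/5 0; 0 1 0 0; 3/5 0 -4/5 0; 0 0 0 1]
T2·T1 = [-11/10 0 -1/5 0; 0 1 0 0; 3/5 0 -4/5 0; 0 0 0 1]
T3·…·T1 = [-127/130 0 43/65 0; 0 1 0 0; -51/65 0 -32/65 0; 0 0 0 1]

T = [-127/130 0 43/65 0; 0 1 0 0; -51/65 0 -32/65 0; 0 0 0 1]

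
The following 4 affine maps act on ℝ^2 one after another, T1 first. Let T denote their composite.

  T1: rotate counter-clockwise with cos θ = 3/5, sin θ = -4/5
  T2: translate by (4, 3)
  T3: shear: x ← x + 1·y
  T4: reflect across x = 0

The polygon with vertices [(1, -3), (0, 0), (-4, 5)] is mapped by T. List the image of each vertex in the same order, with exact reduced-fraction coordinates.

image vertices: (-13/5, 2/5), (-7, 3), (-74/5, 46/5)

T1 rotate counter-clockwise with cos θ = 3/5, sin θ = -4/5: (1, -3) → (-9/5, -13/5); (0, 0) → (0, 0); (-4, 5) → (8/5, 31/5)
T2 translate by (4, 3): (-9/5, -13/5) → (11/5, 2/5); (0, 0) → (4, 3); (8/5, 31/5) → (28/5, 46/5)
T3 shear: x ← x + 1·y: (11/5, 2/5) → (13/5, 2/5); (4, 3) → (7, 3); (28/5, 46/5) → (74/5, 46/5)
T4 reflect across x = 0: (13/5, 2/5) → (-13/5, 2/5); (7, 3) → (-7, 3); (74/5, 46/5) → (-74/5, 46/5)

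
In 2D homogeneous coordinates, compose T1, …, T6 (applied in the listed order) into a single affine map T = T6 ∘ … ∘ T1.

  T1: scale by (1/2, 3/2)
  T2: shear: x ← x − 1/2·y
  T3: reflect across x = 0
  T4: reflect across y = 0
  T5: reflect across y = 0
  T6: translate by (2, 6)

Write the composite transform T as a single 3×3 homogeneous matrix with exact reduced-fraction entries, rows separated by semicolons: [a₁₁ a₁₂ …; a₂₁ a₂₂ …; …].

T = [-1/2 3/4 2; 0 3/2 6; 0 0 1]

T1 = [1/2 0 0; 0 3/2 0; 0 0 1]
T2·T1 = [1/2 -3/4 0; 0 3/2 0; 0 0 1]
T3·…·T1 = [-1/2 3/4 0; 0 3/2 0; 0 0 1]
T4·…·T1 = [-1/2 3/4 0; 0 -3/2 0; 0 0 1]
T5·…·T1 = [-1/2 3/4 0; 0 3/2 0; 0 0 1]
T6·…·T1 = [-1/2 3/4 2; 0 3/2 6; 0 0 1]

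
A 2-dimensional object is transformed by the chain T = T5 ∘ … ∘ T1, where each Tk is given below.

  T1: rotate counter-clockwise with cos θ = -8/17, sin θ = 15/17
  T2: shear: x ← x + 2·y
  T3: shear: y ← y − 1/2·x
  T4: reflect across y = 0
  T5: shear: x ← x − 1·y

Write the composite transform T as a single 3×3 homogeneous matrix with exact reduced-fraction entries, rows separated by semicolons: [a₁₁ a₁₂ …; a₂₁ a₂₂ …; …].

T = [26/17 -47/34 0; -4/17 -15/34 0; 0 0 1]

T1 = [-8/17 -15/17 0; 15/17 -8/17 0; 0 0 1]
T2·T1 = [22/17 -31/17 0; 15/17 -8/17 0; 0 0 1]
T3·…·T1 = [22/17 -31/17 0; 4/17 15/34 0; 0 0 1]
T4·…·T1 = [22/17 -31/17 0; -4/17 -15/34 0; 0 0 1]
T5·…·T1 = [26/17 -47/34 0; -4/17 -15/34 0; 0 0 1]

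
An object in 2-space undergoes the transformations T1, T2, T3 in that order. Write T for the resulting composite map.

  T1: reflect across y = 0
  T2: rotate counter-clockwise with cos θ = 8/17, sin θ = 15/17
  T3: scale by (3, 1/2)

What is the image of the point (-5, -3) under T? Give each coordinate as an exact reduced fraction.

T(p) = (-15, -3/2)

T1 reflect across y = 0: (-5, -3) → (-5, 3)
T2 rotate counter-clockwise with cos θ = 8/17, sin θ = 15/17: (-5, 3) → (-5, -3)
T3 scale by (3, 1/2): (-5, -3) → (-15, -3/2)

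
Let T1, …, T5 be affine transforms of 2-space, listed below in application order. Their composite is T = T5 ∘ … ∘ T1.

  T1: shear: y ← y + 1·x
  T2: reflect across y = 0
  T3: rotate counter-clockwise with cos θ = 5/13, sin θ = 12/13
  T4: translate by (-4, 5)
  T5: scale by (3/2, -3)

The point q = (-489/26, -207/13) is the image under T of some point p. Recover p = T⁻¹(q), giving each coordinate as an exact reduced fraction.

p = (-3, -5)

T1 = [1 0 0; 1 1 0; 0 0 1]
T2·T1 = [1 0 0; -1 -1 0; 0 0 1]
T3·…·T1 = [17/13 12/13 0; 7/13 -5/13 0; 0 0 1]
T4·…·T1 = [17/13 12/13 -4; 7/13 -5/13 5; 0 0 1]
T5·…·T1 = [51/26 18/13 -6; -21/13 15/13 -15; 0 0 1]
det M = 9/2; M⁻¹ = [10/39 -4/13 -40/13; 14/39 17/39 113/13; 0 0 1]
M⁻¹ · (-489/26, -207/13)ᵀ = (-3, -5)ᵀ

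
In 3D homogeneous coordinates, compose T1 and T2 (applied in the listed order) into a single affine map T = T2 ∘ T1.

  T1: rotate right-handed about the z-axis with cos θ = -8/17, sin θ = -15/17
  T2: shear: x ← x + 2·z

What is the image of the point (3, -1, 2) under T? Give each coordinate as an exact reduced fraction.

T(p) = (29/17, -37/17, 2)

T1 rotate right-handed about the z-axis with cos θ = -8/17, sin θ = -15/17: (3, -1, 2) → (-39/17, -37/17, 2)
T2 shear: x ← x + 2·z: (-39/17, -37/17, 2) → (29/17, -37/17, 2)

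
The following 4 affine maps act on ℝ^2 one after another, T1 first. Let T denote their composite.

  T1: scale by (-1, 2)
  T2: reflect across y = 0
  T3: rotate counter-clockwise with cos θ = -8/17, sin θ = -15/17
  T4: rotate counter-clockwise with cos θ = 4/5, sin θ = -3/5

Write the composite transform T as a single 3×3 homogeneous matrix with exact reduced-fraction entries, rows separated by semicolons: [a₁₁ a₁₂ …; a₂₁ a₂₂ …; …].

T = [77/85 -72/85 0; 36/85 154/85 0; 0 0 1]

T1 = [-1 0 0; 0 2 0; 0 0 1]
T2·T1 = [-1 0 0; 0 -2 0; 0 0 1]
T3·…·T1 = [8/17 -30/17 0; 15/17 16/17 0; 0 0 1]
T4·…·T1 = [77/85 -72/85 0; 36/85 154/85 0; 0 0 1]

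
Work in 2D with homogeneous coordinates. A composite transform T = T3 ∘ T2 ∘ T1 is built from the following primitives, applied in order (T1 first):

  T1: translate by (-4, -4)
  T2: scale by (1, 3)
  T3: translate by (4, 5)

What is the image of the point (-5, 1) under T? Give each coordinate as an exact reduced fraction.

T1 translate by (-4, -4): (-5, 1) → (-9, -3)
T2 scale by (1, 3): (-9, -3) → (-9, -9)
T3 translate by (4, 5): (-9, -9) → (-5, -4)

T(p) = (-5, -4)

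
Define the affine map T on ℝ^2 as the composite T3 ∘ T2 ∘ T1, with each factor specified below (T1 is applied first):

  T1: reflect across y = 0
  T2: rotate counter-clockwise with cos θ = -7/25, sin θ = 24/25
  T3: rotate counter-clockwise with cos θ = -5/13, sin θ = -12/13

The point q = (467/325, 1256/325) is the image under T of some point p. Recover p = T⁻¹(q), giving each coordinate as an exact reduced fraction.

p = (1, -4)

T1 = [1 0 0; 0 -1 0; 0 0 1]
T2·T1 = [-7/25 24/25 0; 24/25 7/25 0; 0 0 1]
T3·…·T1 = [323/325 -36/325 0; -36/325 -323/325 0; 0 0 1]
det M = -1; M⁻¹ = [323/325 -36/325 0; -36/325 -323/325 0; 0 0 1]
M⁻¹ · (467/325, 1256/325)ᵀ = (1, -4)ᵀ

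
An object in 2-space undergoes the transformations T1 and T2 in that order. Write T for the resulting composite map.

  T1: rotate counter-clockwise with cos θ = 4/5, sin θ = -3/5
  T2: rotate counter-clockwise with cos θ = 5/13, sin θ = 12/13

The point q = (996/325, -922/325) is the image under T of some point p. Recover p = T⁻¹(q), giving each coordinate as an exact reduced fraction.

p = (6/5, -4)

T1 = [4/5 3/5 0; -3/5 4/5 0; 0 0 1]
T2·T1 = [56/65 -33/65 0; 33/65 56/65 0; 0 0 1]
det M = 1; M⁻¹ = [56/65 33/65 0; -33/65 56/65 0; 0 0 1]
M⁻¹ · (996/325, -922/325)ᵀ = (6/5, -4)ᵀ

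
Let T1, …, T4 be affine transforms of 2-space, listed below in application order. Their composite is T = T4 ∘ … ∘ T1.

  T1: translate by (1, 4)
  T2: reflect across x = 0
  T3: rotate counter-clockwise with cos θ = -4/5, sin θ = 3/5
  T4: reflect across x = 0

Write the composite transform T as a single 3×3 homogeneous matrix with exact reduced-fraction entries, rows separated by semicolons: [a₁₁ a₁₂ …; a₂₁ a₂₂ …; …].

T = [-4/5 3/5 8/5; -3/5 -4/5 -19/5; 0 0 1]

T1 = [1 0 1; 0 1 4; 0 0 1]
T2·T1 = [-1 0 -1; 0 1 4; 0 0 1]
T3·…·T1 = [4/5 -3/5 -8/5; -3/5 -4/5 -19/5; 0 0 1]
T4·…·T1 = [-4/5 3/5 8/5; -3/5 -4/5 -19/5; 0 0 1]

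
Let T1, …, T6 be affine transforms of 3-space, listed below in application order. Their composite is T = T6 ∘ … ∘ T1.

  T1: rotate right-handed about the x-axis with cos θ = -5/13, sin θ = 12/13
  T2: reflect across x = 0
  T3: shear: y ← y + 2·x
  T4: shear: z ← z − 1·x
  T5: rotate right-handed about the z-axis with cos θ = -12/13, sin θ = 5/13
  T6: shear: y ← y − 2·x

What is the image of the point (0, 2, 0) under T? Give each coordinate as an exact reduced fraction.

T1 rotate right-handed about the x-axis with cos θ = -5/13, sin θ = 12/13: (0, 2, 0) → (0, -10/13, 24/13)
T2 reflect across x = 0: (0, -10/13, 24/13) → (0, -10/13, 24/13)
T3 shear: y ← y + 2·x: (0, -10/13, 24/13) → (0, -10/13, 24/13)
T4 shear: z ← z − 1·x: (0, -10/13, 24/13) → (0, -10/13, 24/13)
T5 rotate right-handed about the z-axis with cos θ = -12/13, sin θ = 5/13: (0, -10/13, 24/13) → (50/169, 120/169, 24/13)
T6 shear: y ← y − 2·x: (50/169, 120/169, 24/13) → (50/169, 20/169, 24/13)

T(p) = (50/169, 20/169, 24/13)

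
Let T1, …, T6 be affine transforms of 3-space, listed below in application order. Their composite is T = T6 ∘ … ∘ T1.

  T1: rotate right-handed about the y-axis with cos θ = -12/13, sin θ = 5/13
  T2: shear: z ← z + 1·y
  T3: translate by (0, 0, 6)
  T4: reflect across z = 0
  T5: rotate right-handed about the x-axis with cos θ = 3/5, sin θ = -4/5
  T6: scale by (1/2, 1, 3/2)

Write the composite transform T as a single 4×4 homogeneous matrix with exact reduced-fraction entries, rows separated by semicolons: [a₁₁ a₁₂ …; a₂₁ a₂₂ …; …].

T = [-6/13 0 5/26 0; 4/13 -1/5 48/65 -24/5; 9/26 -21/10 54/65 -27/5; 0 0 0 1]

T1 = [-12/13 0 5/13 0; 0 1 0 0; -5/13 0 -12/13 0; 0 0 0 1]
T2·T1 = [-12/13 0 5/13 0; 0 1 0 0; -5/13 1 -12/13 0; 0 0 0 1]
T3·…·T1 = [-12/13 0 5/13 0; 0 1 0 0; -5/13 1 -12/13 6; 0 0 0 1]
T4·…·T1 = [-12/13 0 5/13 0; 0 1 0 0; 5/13 -1 12/13 -6; 0 0 0 1]
T5·…·T1 = [-12/13 0 5/13 0; 4/13 -1/5 48/65 -24/5; 3/13 -7/5 36/65 -18/5; 0 0 0 1]
T6·…·T1 = [-6/13 0 5/26 0; 4/13 -1/5 48/65 -24/5; 9/26 -21/10 54/65 -27/5; 0 0 0 1]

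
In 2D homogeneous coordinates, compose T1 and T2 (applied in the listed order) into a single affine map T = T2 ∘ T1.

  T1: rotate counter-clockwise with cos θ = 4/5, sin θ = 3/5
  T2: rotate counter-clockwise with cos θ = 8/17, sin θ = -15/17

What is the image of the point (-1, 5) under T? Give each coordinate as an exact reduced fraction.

T1 rotate counter-clockwise with cos θ = 4/5, sin θ = 3/5: (-1, 5) → (-19/5, 17/5)
T2 rotate counter-clockwise with cos θ = 8/17, sin θ = -15/17: (-19/5, 17/5) → (103/85, 421/85)

T(p) = (103/85, 421/85)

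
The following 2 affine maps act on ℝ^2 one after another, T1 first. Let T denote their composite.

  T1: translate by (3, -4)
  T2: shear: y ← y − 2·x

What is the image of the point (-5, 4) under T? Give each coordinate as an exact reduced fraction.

T1 translate by (3, -4): (-5, 4) → (-2, 0)
T2 shear: y ← y − 2·x: (-2, 0) → (-2, 4)

T(p) = (-2, 4)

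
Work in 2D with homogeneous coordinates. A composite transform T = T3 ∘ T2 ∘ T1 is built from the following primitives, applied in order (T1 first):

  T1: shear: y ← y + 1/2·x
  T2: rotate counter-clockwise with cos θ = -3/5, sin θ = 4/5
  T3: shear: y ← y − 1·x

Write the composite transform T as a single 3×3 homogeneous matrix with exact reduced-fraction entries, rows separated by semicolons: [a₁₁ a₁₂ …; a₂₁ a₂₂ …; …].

T = [-1 -4/5 0; 3/2 1/5 0; 0 0 1]

T1 = [1 0 0; 1/2 1 0; 0 0 1]
T2·T1 = [-1 -4/5 0; 1/2 -3/5 0; 0 0 1]
T3·…·T1 = [-1 -4/5 0; 3/2 1/5 0; 0 0 1]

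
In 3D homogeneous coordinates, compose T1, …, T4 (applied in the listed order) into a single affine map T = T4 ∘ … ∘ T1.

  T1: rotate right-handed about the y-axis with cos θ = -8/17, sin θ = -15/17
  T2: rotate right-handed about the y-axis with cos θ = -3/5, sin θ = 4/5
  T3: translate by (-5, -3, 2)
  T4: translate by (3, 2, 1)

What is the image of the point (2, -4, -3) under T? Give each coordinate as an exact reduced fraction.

T(p) = (-41/85, -5, -23/85)

T1 rotate right-handed about the y-axis with cos θ = -8/17, sin θ = -15/17: (2, -4, -3) → (29/17, -4, 54/17)
T2 rotate right-handed about the y-axis with cos θ = -3/5, sin θ = 4/5: (29/17, -4, 54/17) → (129/85, -4, -278/85)
T3 translate by (-5, -3, 2): (129/85, -4, -278/85) → (-296/85, -7, -108/85)
T4 translate by (3, 2, 1): (-296/85, -7, -108/85) → (-41/85, -5, -23/85)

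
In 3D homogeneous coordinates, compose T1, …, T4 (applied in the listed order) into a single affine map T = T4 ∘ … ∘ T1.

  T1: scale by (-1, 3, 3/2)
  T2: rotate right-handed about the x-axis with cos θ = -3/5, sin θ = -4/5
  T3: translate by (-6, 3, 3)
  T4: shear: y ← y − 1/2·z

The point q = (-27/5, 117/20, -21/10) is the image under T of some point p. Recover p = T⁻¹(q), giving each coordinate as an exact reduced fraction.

p = (-3/5, 1, 3)

T1 = [-1 0 0 0; 0 3 0 0; 0 0 3/2 0; 0 0 0 1]
T2·T1 = [-1 0 0 0; 0 -9/5 6/5 0; 0 -12/5 -9/10 0; 0 0 0 1]
T3·…·T1 = [-1 0 0 -6; 0 -9/5 6/5 3; 0 -12/5 -9/10 3; 0 0 0 1]
T4·…·T1 = [-1 0 0 -6; 0 -3/5 33/20 3/2; 0 -12/5 -9/10 3; 0 0 0 1]
det M = -9/2; M⁻¹ = [-1 0 0 -6; 0 -1/5 -11/30 7/5; 0 8/15 -2/15 -2/5; 0 0 0 1]
M⁻¹ · (-27/5, 117/20, -21/10)ᵀ = (-3/5, 1, 3)ᵀ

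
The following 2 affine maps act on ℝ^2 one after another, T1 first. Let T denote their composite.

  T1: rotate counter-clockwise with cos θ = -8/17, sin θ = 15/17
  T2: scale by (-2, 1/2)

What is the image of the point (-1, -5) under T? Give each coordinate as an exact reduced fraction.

T1 rotate counter-clockwise with cos θ = -8/17, sin θ = 15/17: (-1, -5) → (83/17, 25/17)
T2 scale by (-2, 1/2): (83/17, 25/17) → (-166/17, 25/34)

T(p) = (-166/17, 25/34)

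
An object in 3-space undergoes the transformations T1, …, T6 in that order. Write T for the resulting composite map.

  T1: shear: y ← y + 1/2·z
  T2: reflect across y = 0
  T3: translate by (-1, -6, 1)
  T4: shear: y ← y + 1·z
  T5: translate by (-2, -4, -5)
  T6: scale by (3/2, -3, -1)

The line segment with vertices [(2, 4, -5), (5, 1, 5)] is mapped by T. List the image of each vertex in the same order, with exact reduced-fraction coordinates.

T1 shear: y ← y + 1/2·z: (2, 4, -5) → (2, 3/2, -5); (5, 1, 5) → (5, 7/2, 5)
T2 reflect across y = 0: (2, 3/2, -5) → (2, -3/2, -5); (5, 7/2, 5) → (5, -7/2, 5)
T3 translate by (-1, -6, 1): (2, -3/2, -5) → (1, -15/2, -4); (5, -7/2, 5) → (4, -19/2, 6)
T4 shear: y ← y + 1·z: (1, -15/2, -4) → (1, -23/2, -4); (4, -19/2, 6) → (4, -7/2, 6)
T5 translate by (-2, -4, -5): (1, -23/2, -4) → (-1, -31/2, -9); (4, -7/2, 6) → (2, -15/2, 1)
T6 scale by (3/2, -3, -1): (-1, -31/2, -9) → (-3/2, 93/2, 9); (2, -15/2, 1) → (3, 45/2, -1)

image vertices: (-3/2, 93/2, 9), (3, 45/2, -1)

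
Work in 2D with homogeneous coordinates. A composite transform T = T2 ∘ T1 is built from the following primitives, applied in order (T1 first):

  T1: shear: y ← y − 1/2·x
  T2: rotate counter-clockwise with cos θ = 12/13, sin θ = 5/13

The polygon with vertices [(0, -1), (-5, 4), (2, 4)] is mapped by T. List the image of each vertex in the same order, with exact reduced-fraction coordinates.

T1 shear: y ← y − 1/2·x: (0, -1) → (0, -1); (-5, 4) → (-5, 13/2); (2, 4) → (2, 3)
T2 rotate counter-clockwise with cos θ = 12/13, sin θ = 5/13: (0, -1) → (5/13, -12/13); (-5, 13/2) → (-185/26, 53/13); (2, 3) → (9/13, 46/13)

image vertices: (5/13, -12/13), (-185/26, 53/13), (9/13, 46/13)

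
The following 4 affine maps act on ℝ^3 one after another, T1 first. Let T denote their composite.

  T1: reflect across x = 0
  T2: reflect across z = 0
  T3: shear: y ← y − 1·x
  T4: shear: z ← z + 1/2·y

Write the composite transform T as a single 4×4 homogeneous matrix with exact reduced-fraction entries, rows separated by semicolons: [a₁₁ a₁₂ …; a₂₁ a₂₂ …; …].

T = [-1 0 0 0; 1 1 0 0; 1/2 1/2 -1 0; 0 0 0 1]

T1 = [-1 0 0 0; 0 1 0 0; 0 0 1 0; 0 0 0 1]
T2·T1 = [-1 0 0 0; 0 1 0 0; 0 0 -1 0; 0 0 0 1]
T3·…·T1 = [-1 0 0 0; 1 1 0 0; 0 0 -1 0; 0 0 0 1]
T4·…·T1 = [-1 0 0 0; 1 1 0 0; 1/2 1/2 -1 0; 0 0 0 1]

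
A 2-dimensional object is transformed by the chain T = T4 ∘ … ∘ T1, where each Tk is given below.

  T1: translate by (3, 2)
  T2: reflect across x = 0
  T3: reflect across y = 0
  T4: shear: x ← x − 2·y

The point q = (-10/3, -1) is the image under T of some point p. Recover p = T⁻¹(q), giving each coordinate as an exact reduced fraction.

T1 = [1 0 3; 0 1 2; 0 0 1]
T2·T1 = [-1 0 -3; 0 1 2; 0 0 1]
T3·…·T1 = [-1 0 -3; 0 -1 -2; 0 0 1]
T4·…·T1 = [-1 2 1; 0 -1 -2; 0 0 1]
det M = 1; M⁻¹ = [-1 -2 -3; 0 -1 -2; 0 0 1]
M⁻¹ · (-10/3, -1)ᵀ = (7/3, -1)ᵀ

p = (7/3, -1)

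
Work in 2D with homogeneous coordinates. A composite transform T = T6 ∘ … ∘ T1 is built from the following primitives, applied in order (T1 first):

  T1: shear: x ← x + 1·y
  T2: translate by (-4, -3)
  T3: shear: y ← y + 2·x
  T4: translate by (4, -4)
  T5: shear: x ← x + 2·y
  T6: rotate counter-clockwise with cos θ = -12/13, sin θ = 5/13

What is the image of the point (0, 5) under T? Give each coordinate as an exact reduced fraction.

T1 shear: x ← x + 1·y: (0, 5) → (5, 5)
T2 translate by (-4, -3): (5, 5) → (1, 2)
T3 shear: y ← y + 2·x: (1, 2) → (1, 4)
T4 translate by (4, -4): (1, 4) → (5, 0)
T5 shear: x ← x + 2·y: (5, 0) → (5, 0)
T6 rotate counter-clockwise with cos θ = -12/13, sin θ = 5/13: (5, 0) → (-60/13, 25/13)

T(p) = (-60/13, 25/13)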